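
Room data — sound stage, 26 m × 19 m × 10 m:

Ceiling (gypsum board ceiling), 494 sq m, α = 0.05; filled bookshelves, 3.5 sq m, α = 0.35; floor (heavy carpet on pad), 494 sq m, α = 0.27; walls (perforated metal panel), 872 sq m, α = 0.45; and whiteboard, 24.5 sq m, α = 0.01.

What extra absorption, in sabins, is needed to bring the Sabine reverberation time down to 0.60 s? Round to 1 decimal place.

773.6 sabins

Summing Sᵢαᵢ: 24.700 + 1.225 + 133.380 + 392.400 + 0.245 → A₁ = 551.950 sabins.
Target A₂ = 0.161·4940/0.60 = 1325.567 sabins (V = 4940 m³).
Additional absorption ΔA = 1325.567 − 551.950 = 773.6 sabins.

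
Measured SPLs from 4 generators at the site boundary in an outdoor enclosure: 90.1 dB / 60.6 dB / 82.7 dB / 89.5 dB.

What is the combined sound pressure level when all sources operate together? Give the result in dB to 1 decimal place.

Σ 10^(Lᵢ/10) = 2.102e+09.
Combined level = 10 log₁₀(2.102e+09) = 93.2 dB.

93.2 dB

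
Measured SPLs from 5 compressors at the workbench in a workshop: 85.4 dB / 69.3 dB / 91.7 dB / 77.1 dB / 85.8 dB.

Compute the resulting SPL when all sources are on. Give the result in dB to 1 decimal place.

Converting to relative power and adding: 10^(85.4/10) + 10^(69.3/10) + 10^(91.7/10) + 10^(77.1/10) + 10^(85.8/10) = 2.266e+09.
Back to dB: 10·log₁₀ Σ = 93.6 dB.

93.6 dB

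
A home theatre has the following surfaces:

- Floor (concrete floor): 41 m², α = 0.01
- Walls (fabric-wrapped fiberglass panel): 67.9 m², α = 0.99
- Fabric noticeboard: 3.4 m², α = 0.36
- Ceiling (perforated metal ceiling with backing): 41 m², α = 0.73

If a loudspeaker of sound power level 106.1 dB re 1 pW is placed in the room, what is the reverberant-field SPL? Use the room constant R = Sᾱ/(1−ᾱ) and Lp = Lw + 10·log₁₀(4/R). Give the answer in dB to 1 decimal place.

87.7 dB

Σ(Sᵢαᵢ) = 41·0.01 + 67.9·0.99 + 3.4·0.36 + 41·0.73 = 98.785; total area S = 153.3 m².
ᾱ = 0.6444, so room constant R = A/(1−ᾱ) = 277.798 m².
Lp = 106.1 + 10·log₁₀(4/277.798) = 106.1 + (-18.42) = 87.7 dB.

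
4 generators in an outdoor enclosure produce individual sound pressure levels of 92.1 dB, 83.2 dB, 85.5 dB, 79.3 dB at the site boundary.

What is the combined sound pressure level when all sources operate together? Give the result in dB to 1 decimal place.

Converting to relative power and adding: 10^(92.1/10) + 10^(83.2/10) + 10^(85.5/10) + 10^(79.3/10) = 2.271e+09.
Combined level = 10 log₁₀(2.271e+09) = 93.6 dB.

93.6 dB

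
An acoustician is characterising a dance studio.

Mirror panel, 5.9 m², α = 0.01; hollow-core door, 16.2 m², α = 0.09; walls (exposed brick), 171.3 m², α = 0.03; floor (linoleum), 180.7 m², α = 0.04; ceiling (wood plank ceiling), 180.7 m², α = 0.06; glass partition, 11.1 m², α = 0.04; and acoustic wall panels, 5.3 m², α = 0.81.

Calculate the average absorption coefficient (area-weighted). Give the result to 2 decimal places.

Total surface area S = 571.2 m².
Σ(Sᵢαᵢ) = 5.9*0.01 + 16.2*0.09 + 171.3*0.03 + 180.7*0.04 + 180.7*0.06 + 11.1*0.04 + 5.3*0.81 = 29.463.
ᾱ = 29.463 / 571.2 = 0.05.

0.05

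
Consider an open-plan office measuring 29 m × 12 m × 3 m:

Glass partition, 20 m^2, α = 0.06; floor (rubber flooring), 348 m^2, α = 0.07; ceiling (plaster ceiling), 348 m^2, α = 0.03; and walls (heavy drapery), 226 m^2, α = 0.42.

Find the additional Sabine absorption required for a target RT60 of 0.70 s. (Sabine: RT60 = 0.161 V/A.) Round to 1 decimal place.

A₁ = Σ Sᵢαᵢ = 20*0.06 + 348*0.07 + 348*0.03 + 226*0.42 = 130.920 sabins.
For T = 0.70 s, need A₂ = 0.161·V/T = 0.161·1044/0.70 = 240.120 sabins.
Shortfall: 240.120 − 130.920 = 109.2 sabins.

109.2 sabins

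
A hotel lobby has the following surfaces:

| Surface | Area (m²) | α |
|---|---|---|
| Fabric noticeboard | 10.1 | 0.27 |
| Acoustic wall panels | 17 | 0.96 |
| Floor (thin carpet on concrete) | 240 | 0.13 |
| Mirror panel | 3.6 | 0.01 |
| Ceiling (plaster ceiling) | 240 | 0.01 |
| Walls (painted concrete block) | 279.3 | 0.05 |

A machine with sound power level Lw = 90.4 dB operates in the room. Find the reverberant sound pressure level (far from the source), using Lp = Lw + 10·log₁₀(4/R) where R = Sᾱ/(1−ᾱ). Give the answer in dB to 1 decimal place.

77.8 dB

A = 66.648 sabins; S = 790.0 m².
ᾱ = 66.648/790.0 = 0.0844; R = Sᾱ/(1−ᾱ) = 66.648/(1−0.0844) = 72.792 m².
Lp = 90.4 + 10·log₁₀(4/72.792) = 90.4 + (-12.60) = 77.8 dB.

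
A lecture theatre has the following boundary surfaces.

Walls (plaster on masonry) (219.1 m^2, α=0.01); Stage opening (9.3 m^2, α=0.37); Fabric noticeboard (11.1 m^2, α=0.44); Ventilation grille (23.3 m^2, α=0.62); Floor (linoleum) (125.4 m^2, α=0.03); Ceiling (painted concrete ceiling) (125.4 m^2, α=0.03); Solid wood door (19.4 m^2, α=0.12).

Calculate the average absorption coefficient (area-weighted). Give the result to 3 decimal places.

0.065

S = Σ Sᵢ = 219.1 + 9.3 + 11.1 + 23.3 + 125.4 + 125.4 + 19.4 = 533.0 m^2.
A = 219.1×0.01 + 9.3×0.37 + 11.1×0.44 + 23.3×0.62 + 125.4×0.03 + 125.4×0.03 + 19.4×0.12 = 34.814 sabins.
ᾱ = A/S = 0.065.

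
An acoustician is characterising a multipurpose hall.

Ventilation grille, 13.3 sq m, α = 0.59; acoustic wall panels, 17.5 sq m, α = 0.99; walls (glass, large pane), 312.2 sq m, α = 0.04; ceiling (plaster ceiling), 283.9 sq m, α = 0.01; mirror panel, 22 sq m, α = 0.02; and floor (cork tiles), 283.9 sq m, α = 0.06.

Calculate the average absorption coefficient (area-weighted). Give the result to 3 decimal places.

Total surface area S = 932.8 sq m.
A = 13.3·0.59 + 17.5·0.99 + 312.2·0.04 + 283.9·0.01 + 22·0.02 + 283.9·0.06 = 57.973 sabins.
ᾱ = 57.973 / 932.8 = 0.062.

0.062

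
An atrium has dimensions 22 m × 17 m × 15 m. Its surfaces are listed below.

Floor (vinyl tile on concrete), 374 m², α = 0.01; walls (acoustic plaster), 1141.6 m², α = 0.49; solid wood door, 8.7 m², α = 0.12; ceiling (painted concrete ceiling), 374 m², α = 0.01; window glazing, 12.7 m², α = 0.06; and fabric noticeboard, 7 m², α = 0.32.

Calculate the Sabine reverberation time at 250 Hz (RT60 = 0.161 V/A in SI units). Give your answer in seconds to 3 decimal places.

Summing Sᵢαᵢ: 3.740 + 559.384 + 1.044 + 3.740 + 0.762 + 2.240 → A = 570.910 sabins.
Room volume: 5610 m³.
T = 0.161 V/A = 0.161·5610/570.910 = 1.582 s.

1.582 s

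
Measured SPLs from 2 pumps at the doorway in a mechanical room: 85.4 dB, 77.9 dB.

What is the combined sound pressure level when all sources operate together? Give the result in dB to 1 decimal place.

86.1 dB

Converting to relative power and adding: 10^(85.4/10) + 10^(77.9/10) = 4.084e+08.
L_total = 10·log₁₀(4.084e+08) = 86.1 dB.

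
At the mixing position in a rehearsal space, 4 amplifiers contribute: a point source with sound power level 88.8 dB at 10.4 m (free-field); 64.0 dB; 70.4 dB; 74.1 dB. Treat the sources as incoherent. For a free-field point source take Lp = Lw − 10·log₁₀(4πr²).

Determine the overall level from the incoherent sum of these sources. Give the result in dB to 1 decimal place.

76.0 dB

Source at 10.4 m: Lp = 88.8 − 10·log₁₀(4π·10.4²) = 88.8 − 10·log₁₀(1359.179) = 57.5 dB.
Sum in the linear (power) domain: Σ 10^(Lᵢ/10) = 10^(57.5/10) + 10^(64.0/10) + 10^(70.4/10) + 10^(74.1/10) = 3.974e+07.
L_total = 10·log₁₀(3.974e+07) = 76.0 dB.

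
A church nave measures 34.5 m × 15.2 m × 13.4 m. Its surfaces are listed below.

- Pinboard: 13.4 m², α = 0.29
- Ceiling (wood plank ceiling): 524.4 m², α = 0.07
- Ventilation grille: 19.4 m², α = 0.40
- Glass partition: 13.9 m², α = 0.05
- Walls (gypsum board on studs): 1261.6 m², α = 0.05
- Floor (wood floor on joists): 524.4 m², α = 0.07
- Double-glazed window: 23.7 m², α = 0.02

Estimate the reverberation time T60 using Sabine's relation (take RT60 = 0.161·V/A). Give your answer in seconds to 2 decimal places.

7.58 sec

A = Σ Sᵢαᵢ = 13.4*0.29 + 524.4*0.07 + 19.4*0.40 + 13.9*0.05 + 1261.6*0.05 + 524.4*0.07 + 23.7*0.02 = 149.311 sabins.
Room volume: 7026.96 m³.
RT60 = 0.161 · V / A = 0.161 × 7026.96 / 149.311 = 7.58 s.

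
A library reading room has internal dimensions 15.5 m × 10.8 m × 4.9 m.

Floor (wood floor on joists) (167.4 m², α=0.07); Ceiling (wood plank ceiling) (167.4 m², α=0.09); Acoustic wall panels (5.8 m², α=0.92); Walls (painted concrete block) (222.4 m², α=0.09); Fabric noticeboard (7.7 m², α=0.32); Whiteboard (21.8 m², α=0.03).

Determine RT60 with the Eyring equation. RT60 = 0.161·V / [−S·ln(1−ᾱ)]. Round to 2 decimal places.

2.28 sec

S = Σ Sᵢ = 592.5 m².
Σ(Sᵢαᵢ) = 167.4×0.07 + 167.4×0.09 + 5.8×0.92 + 222.4×0.09 + 7.7×0.32 + 21.8×0.03 = 55.254.
ᾱ = 55.254 / 592.5 = 0.0933.
−S·ln(1−ᾱ) = −592.5 × ln(1 − 0.0933) = 58.032.
V = 15.5 × 10.8 × 4.9 = 820.26 m³.
RT60 = 0.161 × 820.26 / 58.032 = 2.28 s.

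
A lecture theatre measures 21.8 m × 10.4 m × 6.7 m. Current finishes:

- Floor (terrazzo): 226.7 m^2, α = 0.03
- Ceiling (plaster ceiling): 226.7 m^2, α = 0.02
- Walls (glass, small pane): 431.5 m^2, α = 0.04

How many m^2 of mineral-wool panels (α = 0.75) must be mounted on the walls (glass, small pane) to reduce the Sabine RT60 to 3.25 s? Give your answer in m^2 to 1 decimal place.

Total absorption A₁ = 226.7×0.03 + 226.7×0.02 + 431.5×0.04
  = 6.801 + 4.534 + 17.260 = 28.595 m^2 sabins.
Required A₂ = 0.161·1519.024/3.25 = 75.250 sabins.
ΔA needed = 75.250 − 28.595 = 46.655 sabins.
Net gain per m^2: Δα = 0.75 − 0.04 = 0.71.
Panel area = 46.655 / 0.71 = 65.7 m^2.

65.7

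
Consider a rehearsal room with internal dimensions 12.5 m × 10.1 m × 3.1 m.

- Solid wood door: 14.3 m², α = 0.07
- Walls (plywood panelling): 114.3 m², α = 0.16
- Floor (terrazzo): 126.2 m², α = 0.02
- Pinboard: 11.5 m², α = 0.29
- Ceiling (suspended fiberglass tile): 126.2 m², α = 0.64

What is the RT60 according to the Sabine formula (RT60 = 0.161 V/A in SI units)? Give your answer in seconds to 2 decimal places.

Summing Sᵢαᵢ: 1.001 + 18.288 + 2.524 + 3.335 + 80.768 → A = 105.916 sabins.
Volume V = 12.5 × 10.1 × 3.1 = 391.375 m³.
T = 0.161 V/A = 0.161·391.375/105.916 = 0.59 s.

0.59 s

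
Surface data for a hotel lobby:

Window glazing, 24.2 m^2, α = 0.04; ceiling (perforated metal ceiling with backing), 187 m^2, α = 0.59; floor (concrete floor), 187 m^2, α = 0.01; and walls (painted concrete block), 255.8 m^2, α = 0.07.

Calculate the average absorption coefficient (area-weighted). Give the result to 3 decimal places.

0.200

Total surface area S = 654.0 m^2.
Σ(Sᵢαᵢ) = 24.2*0.04 + 187*0.59 + 187*0.01 + 255.8*0.07 = 131.074.
ᾱ = 131.074 / 654.0 = 0.200.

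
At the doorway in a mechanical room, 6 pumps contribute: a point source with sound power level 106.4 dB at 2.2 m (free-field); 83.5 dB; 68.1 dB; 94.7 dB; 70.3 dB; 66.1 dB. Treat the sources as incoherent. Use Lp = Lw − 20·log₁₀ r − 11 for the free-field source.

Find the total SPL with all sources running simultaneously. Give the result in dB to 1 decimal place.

Source at 2.2 m: Lp = 106.4 − 20·log₁₀(2.2) − 11 = 88.6 dB.
Sum in the linear (power) domain: Σ 10^(Lᵢ/10) = 10^(88.6/10) + 10^(83.5/10) + 10^(68.1/10) + 10^(94.7/10) + 10^(70.3/10) + 10^(66.1/10) = 3.921e+09.
L_total = 10·log₁₀(3.921e+09) = 95.9 dB.

95.9 dB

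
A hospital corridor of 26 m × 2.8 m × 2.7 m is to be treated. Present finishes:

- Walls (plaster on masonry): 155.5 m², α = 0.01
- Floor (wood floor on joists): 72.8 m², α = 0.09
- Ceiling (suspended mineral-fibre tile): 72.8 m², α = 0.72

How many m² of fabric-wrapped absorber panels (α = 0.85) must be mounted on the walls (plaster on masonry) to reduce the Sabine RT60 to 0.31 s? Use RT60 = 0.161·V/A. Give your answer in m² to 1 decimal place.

A₁ = Σ Sᵢαᵢ = 155.5×0.01 + 72.8×0.09 + 72.8×0.72 = 60.523 sabins.
Required A₂ = 0.161·196.56/0.31 = 102.084 sabins.
Absorption to add: 102.084 − 60.523 = 41.561 sabins.
Each m² of panel replacing the walls (plaster on masonry) adds (0.85 − 0.01) = 0.84 sabins.
Area = ΔA/Δα = 41.561/0.84 = 49.5 m².

49.5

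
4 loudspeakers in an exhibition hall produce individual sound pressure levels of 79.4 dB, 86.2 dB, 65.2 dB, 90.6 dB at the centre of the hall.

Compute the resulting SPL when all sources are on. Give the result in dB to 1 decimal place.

92.2 dB

Converting to relative power and adding: 10^(79.4/10) + 10^(86.2/10) + 10^(65.2/10) + 10^(90.6/10) = 1.655e+09.
L_total = 10·log₁₀(1.655e+09) = 92.2 dB.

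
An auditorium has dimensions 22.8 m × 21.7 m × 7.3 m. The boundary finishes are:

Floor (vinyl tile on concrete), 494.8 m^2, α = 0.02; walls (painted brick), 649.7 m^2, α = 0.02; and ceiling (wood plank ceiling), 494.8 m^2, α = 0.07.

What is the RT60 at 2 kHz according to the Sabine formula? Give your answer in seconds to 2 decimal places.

Total absorption A = 494.8×0.02 + 649.7×0.02 + 494.8×0.07
  = 9.896 + 12.994 + 34.636 = 57.526 m^2 sabins.
V = 22.8·21.7·7.3 = 3611.748 m³.
T = 0.161 V/A = 0.161·3611.748/57.526 = 10.11 s.

10.11 s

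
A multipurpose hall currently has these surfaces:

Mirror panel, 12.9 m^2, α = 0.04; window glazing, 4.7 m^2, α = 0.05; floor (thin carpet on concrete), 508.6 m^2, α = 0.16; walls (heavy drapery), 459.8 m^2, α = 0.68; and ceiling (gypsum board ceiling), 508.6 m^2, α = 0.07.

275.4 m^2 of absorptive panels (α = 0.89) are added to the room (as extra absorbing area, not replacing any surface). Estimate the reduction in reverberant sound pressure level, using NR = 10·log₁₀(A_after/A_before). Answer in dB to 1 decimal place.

2.0 dB

Total absorption A_before = 12.9*0.04 + 4.7*0.05 + 508.6*0.16 + 459.8*0.68 + 508.6*0.07
  = 0.516 + 0.235 + 81.376 + 312.664 + 35.602 = 430.393 m^2 sabins.
Added absorption = 275.4 × 0.89 = 245.106 sabins.
New total A_after = 675.499 sabins.
Reduction = 10 log₁₀(A_after/A_before) = 10 log₁₀(1.5695) = 2.0 dB.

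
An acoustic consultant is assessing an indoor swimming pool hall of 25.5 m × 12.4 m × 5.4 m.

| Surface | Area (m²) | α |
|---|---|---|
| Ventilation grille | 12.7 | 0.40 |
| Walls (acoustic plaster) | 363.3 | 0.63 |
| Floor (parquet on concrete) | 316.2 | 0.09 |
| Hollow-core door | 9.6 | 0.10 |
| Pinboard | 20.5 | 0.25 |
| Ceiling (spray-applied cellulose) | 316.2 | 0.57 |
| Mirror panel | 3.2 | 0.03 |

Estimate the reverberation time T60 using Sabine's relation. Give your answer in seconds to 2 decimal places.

0.61 sec

A = Σ Sᵢαᵢ = 12.7·0.40 + 363.3·0.63 + 316.2·0.09 + 9.6·0.10 + 20.5·0.25 + 316.2·0.57 + 3.2·0.03 = 448.832 sabins.
Room volume: 1707.48 m³.
Sabine: RT60 = 0.161 × 1707.48 / 448.832 = 0.61 s.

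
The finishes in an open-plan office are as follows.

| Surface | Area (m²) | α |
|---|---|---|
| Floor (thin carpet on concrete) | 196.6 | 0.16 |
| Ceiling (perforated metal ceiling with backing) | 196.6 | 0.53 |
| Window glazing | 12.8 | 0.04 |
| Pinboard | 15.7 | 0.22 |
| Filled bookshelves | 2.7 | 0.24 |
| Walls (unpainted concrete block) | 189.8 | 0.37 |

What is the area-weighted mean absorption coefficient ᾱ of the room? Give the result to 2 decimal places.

0.34

Total surface area S = 614.2 m².
A = 196.6×0.16 + 196.6×0.53 + 12.8×0.04 + 15.7×0.22 + 2.7×0.24 + 189.8×0.37 = 210.494 sabins.
ᾱ = A/S = 0.34.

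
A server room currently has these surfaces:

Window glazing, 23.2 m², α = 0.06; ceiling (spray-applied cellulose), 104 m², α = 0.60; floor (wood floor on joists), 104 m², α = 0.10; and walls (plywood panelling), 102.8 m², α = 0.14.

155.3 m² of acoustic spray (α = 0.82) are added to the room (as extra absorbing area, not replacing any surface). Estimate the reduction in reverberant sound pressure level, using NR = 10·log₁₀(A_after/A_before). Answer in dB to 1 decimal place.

3.9 dB

A_before = Σ Sᵢαᵢ = 23.2*0.06 + 104*0.60 + 104*0.10 + 102.8*0.14 = 88.584 sabins.
Treatment contributes 155.3·0.82 = 127.346 sabins.
A_after = 88.584 + 127.346 = 215.930 sabins.
Reduction = 10 log₁₀(A_after/A_before) = 10 log₁₀(2.4376) = 3.9 dB.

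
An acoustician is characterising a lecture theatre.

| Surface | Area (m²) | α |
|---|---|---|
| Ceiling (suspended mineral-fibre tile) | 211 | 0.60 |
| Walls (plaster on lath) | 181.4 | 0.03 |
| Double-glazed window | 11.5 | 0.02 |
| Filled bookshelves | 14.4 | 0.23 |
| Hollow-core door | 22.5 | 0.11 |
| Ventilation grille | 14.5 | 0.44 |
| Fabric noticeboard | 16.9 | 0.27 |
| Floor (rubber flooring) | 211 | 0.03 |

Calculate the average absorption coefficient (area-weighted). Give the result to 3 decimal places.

Total surface area S = 683.2 m².
A = 211×0.60 + 181.4×0.03 + 11.5×0.02 + 14.4×0.23 + 22.5×0.11 + 14.5×0.44 + 16.9×0.27 + 211×0.03 = 155.332 sabins.
ᾱ = A/S = 0.227.

0.227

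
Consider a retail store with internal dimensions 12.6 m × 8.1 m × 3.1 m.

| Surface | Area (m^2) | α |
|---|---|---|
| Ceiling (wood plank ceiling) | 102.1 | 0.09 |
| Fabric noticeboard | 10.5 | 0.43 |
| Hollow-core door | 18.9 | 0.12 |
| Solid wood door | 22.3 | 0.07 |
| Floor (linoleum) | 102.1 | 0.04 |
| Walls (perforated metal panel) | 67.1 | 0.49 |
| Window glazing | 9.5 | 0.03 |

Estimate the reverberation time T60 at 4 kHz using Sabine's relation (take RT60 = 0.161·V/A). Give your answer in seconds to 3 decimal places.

Equivalent absorption area: A = 102.1*0.09 + 10.5*0.43 + 18.9*0.12 + 22.3*0.07 + 102.1*0.04 + 67.1*0.49 + 9.5*0.03 = 54.781 m^2.
Volume V = 12.6 × 8.1 × 3.1 = 316.386 m³.
Sabine: RT60 = 0.161 × 316.386 / 54.781 = 0.930 s.

0.930 seconds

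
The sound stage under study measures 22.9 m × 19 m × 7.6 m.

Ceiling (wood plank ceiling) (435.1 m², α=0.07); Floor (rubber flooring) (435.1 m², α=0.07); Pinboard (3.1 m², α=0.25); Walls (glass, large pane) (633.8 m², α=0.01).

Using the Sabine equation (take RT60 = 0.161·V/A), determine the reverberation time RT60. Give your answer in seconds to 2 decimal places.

7.83 s

Equivalent absorption area: A = 435.1×0.07 + 435.1×0.07 + 3.1×0.25 + 633.8×0.01 = 68.027 m².
Room volume: 3306.76 m³.
T = 0.161 V/A = 0.161·3306.76/68.027 = 7.83 s.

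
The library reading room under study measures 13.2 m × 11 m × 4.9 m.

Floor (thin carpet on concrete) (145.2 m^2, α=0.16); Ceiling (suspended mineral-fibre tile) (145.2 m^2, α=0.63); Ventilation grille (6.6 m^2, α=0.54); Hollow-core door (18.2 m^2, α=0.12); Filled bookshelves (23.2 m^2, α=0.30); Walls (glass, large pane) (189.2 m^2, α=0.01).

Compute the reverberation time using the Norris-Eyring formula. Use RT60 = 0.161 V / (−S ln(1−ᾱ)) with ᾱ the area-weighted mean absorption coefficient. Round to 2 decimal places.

0.77 seconds

S = Σ Sᵢ = 527.6 m^2.
Absorption A = 145.2·0.16 + 145.2·0.63 + 6.6·0.54 + 18.2·0.12 + 23.2·0.30 + 189.2·0.01 = 129.308 sabins.
Mean coefficient ᾱ = A/S = 0.2451.
Eyring denominator: −S ln(1−ᾱ) = 148.345.
V = 13.2 × 11 × 4.9 = 711.48 m³.
RT60 = 0.161 × 711.48 / 148.345 = 0.77 s.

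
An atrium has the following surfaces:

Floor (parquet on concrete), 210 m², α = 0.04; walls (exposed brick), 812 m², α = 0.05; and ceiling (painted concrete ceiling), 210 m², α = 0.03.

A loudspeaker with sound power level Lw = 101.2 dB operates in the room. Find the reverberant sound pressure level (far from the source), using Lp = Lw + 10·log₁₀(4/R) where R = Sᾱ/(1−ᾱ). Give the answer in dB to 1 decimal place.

Σ(Sᵢαᵢ) = 210·0.04 + 812·0.05 + 210·0.03 = 55.300; total area S = 1232.0 m².
ᾱ = 0.0449, so room constant R = A/(1−ᾱ) = 57.900 m².
Lp = Lw + 10 log₁₀(4/R) = 101.2 -11.61 = 89.6 dB.

89.6 dB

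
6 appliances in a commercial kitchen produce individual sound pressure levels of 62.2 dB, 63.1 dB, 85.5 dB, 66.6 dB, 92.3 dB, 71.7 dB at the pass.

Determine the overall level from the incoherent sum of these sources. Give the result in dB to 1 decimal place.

Sum in the linear (power) domain: Σ 10^(Lᵢ/10) = 10^(62.2/10) + 10^(63.1/10) + 10^(85.5/10) + 10^(66.6/10) + 10^(92.3/10) + 10^(71.7/10) = 2.076e+09.
L_total = 10·log₁₀(2.076e+09) = 93.2 dB.

93.2 dB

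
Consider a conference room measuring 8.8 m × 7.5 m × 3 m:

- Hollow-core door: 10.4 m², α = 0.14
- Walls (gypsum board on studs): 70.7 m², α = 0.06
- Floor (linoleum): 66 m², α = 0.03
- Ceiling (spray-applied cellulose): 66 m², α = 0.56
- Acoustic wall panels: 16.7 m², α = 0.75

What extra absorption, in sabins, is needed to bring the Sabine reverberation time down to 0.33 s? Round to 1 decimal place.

Total absorption A₁ = 10.4×0.14 + 70.7×0.06 + 66×0.03 + 66×0.56 + 16.7×0.75
  = 1.456 + 4.242 + 1.980 + 36.960 + 12.525 = 57.163 m² sabins.
For T = 0.33 s, need A₂ = 0.161·V/T = 0.161·198/0.33 = 96.600 sabins.
ΔA = A₂ − A₁ = 96.600 − 57.163 = 39.4 sabins.

39.4 sabins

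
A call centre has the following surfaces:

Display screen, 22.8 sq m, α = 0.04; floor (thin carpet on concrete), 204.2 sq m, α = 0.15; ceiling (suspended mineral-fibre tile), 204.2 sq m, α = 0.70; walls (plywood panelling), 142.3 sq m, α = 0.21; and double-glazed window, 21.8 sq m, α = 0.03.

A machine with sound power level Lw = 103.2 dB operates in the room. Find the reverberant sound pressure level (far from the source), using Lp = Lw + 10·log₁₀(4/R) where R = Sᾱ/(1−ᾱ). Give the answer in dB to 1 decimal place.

84.3 dB

A = 205.019 sabins; S = 595.3 sq m.
ᾱ = 0.3444, so room constant R = A/(1−ᾱ) = 312.720 sq m.
Lp = Lw + 10 log₁₀(4/R) = 103.2 -18.93 = 84.3 dB.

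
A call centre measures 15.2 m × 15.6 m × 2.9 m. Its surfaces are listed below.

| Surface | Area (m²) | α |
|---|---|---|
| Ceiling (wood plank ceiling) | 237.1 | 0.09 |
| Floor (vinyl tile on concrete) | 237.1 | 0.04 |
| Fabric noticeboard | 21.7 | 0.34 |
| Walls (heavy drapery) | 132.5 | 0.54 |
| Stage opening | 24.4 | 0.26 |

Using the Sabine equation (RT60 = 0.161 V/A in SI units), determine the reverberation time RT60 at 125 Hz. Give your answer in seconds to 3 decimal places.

Total absorption A = 237.1·0.09 + 237.1·0.04 + 21.7·0.34 + 132.5·0.54 + 24.4·0.26
  = 21.339 + 9.484 + 7.378 + 71.550 + 6.344 = 116.095 m² sabins.
V = 15.2·15.6·2.9 = 687.648 m³.
Sabine: RT60 = 0.161 × 687.648 / 116.095 = 0.954 s.

0.954 sec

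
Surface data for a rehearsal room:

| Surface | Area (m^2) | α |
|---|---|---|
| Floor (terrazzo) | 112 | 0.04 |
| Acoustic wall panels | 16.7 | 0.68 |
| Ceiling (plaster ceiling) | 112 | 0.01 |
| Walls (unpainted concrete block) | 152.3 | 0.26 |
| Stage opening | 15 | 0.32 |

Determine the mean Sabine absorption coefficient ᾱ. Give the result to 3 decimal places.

S = Σ Sᵢ = 112 + 16.7 + 112 + 152.3 + 15 = 408.0 m^2.
A = 112×0.04 + 16.7×0.68 + 112×0.01 + 152.3×0.26 + 15×0.32 = 61.354 sabins.
ᾱ = 61.354 / 408.0 = 0.150.

0.150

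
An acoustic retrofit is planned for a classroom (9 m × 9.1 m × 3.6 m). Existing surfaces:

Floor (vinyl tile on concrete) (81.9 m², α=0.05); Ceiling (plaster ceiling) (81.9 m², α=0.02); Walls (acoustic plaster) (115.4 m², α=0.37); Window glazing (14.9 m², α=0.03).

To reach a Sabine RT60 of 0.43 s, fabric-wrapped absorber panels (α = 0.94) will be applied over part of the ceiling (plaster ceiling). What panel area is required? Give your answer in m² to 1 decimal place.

Equivalent absorption area: A₁ = 81.9*0.05 + 81.9*0.02 + 115.4*0.37 + 14.9*0.03 = 48.878 m².
Required A₂ = 0.161·294.84/0.43 = 110.394 sabins.
Absorption to add: 110.394 − 48.878 = 61.516 sabins.
Each m² of panel replacing the ceiling (plaster ceiling) adds (0.94 − 0.02) = 0.92 sabins.
Panel area = 61.516 / 0.92 = 66.9 m².

66.9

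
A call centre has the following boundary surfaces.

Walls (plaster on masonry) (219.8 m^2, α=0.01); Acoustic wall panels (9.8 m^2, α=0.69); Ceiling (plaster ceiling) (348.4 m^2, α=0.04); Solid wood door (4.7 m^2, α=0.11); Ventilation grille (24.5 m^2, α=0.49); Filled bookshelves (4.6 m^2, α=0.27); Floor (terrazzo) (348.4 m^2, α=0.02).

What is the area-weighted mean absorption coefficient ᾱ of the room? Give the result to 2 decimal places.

Total surface area S = 960.2 m^2.
Σ(Sᵢαᵢ) = 219.8×0.01 + 9.8×0.69 + 348.4×0.04 + 4.7×0.11 + 24.5×0.49 + 4.6×0.27 + 348.4×0.02 = 43.628.
ᾱ = A/S = 0.05.

0.05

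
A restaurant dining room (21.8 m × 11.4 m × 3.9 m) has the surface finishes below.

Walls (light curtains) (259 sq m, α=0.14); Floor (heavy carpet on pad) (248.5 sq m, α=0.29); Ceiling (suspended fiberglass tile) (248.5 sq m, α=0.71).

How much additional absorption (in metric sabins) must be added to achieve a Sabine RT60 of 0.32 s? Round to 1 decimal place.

Equivalent absorption area: A₁ = 259×0.14 + 248.5×0.29 + 248.5×0.71 = 284.760 sq m.
For T = 0.32 s, need A₂ = 0.161·V/T = 0.161·969.228/0.32 = 487.643 sabins.
Additional absorption ΔA = 487.643 − 284.760 = 202.9 sabins.

202.9 sabins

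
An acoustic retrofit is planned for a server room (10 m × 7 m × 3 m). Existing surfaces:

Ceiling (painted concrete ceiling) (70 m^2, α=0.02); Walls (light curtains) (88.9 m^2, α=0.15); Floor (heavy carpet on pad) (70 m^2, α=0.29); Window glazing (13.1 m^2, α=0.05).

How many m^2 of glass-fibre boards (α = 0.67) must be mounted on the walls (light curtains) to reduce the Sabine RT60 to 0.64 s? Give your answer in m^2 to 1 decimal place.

A₁ = Σ Sᵢαᵢ = 70×0.02 + 88.9×0.15 + 70×0.29 + 13.1×0.05 = 35.690 sabins.
V = 210 m³. Target absorption A₂ = 0.161 × 210 / 0.64 = 52.828 sabins.
ΔA needed = 52.828 − 35.690 = 17.138 sabins.
Each m^2 of panel replacing the walls (light curtains) adds (0.67 − 0.15) = 0.52 sabins.
Panel area = 17.138 / 0.52 = 33.0 m^2.

33.0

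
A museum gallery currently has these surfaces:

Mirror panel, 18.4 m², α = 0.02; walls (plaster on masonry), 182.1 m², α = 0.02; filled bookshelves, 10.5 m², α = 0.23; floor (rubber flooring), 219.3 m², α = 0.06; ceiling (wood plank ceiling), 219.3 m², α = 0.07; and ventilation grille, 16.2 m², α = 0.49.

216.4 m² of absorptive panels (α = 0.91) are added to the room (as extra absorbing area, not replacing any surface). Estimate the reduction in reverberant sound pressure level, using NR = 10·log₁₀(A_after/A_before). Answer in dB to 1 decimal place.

7.5 dB

Summing Sᵢαᵢ: 0.368 + 3.642 + 2.415 + 13.158 + 15.351 + 7.938 → A_before = 42.872 sabins.
Treatment contributes 216.4·0.91 = 196.924 sabins.
A_after = 42.872 + 196.924 = 239.796 sabins.
Reduction = 10 log₁₀(A_after/A_before) = 10 log₁₀(5.5933) = 7.5 dB.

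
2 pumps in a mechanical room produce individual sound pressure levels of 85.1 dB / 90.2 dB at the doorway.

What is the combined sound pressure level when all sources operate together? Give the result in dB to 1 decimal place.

91.4 dB

Converting to relative power and adding: 10^(85.1/10) + 10^(90.2/10) = 1.371e+09.
L_total = 10·log₁₀(1.371e+09) = 91.4 dB.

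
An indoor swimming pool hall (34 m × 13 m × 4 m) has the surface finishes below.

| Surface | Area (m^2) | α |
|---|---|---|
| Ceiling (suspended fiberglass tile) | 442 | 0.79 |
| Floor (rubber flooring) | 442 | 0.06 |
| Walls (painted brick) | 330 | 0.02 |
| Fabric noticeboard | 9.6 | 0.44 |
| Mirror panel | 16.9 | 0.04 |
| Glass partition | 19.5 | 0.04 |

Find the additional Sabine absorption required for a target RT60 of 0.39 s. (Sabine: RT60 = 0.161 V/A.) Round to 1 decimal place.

Summing Sᵢαᵢ: 349.180 + 26.520 + 6.600 + 4.224 + 0.676 + 0.780 → A₁ = 387.980 sabins.
V = 1768 m³. Required absorption A₂ = 0.161 × 1768 / 0.39 = 729.867 sabins.
Additional absorption ΔA = 729.867 − 387.980 = 341.9 sabins.

341.9 sabins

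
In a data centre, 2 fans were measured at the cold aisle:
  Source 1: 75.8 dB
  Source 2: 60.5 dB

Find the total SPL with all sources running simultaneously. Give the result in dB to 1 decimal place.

Sum in the linear (power) domain: Σ 10^(Lᵢ/10) = 10^(75.8/10) + 10^(60.5/10) = 3.914e+07.
Combined level = 10 log₁₀(3.914e+07) = 75.9 dB.

75.9 dB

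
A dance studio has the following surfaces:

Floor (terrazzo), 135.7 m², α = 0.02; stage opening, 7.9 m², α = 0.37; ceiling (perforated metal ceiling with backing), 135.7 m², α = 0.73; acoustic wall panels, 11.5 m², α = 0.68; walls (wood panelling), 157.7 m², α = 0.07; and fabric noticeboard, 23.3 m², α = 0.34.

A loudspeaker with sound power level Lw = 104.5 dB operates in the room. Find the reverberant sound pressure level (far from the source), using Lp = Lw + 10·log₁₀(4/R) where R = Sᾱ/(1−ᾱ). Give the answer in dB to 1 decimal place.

87.9 dB

A = 131.479 sabins; S = 471.8 m².
ᾱ = 131.479/471.8 = 0.2787; R = Sᾱ/(1−ᾱ) = 131.479/(1−0.2787) = 182.281 m².
Lp = 104.5 + 10·log₁₀(4/182.281) = 104.5 + (-16.59) = 87.9 dB.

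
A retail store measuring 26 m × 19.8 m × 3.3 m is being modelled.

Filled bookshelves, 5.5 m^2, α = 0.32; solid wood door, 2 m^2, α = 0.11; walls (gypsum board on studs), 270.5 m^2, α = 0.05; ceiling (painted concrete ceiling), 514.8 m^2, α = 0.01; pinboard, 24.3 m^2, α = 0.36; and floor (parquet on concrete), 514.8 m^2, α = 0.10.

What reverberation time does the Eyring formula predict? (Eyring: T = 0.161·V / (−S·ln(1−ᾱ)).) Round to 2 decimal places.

S = Σ Sᵢ = 1331.9 m^2.
Σ(Sᵢαᵢ) = 5.5×0.32 + 2×0.11 + 270.5×0.05 + 514.8×0.01 + 24.3×0.36 + 514.8×0.10 = 80.881.
ᾱ = 80.881 / 1331.9 = 0.0607.
Eyring denominator: −S ln(1−ᾱ) = 83.404.
V = 26 × 19.8 × 3.3 = 1698.84 m³.
T = 0.161·V/[−S·ln(1−ᾱ)] = 0.161·1698.84/83.404 = 3.28 s.

3.28 sec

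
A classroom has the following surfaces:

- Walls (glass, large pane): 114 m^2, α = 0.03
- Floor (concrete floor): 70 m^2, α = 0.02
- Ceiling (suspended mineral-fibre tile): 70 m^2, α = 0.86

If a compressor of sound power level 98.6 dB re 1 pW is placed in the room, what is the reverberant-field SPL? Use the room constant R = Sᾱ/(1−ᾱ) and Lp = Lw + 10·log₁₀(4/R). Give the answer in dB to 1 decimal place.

85.2 dB

A = 65.020 sabins; S = 254.0 m^2.
ᾱ = 0.2560, so room constant R = A/(1−ᾱ) = 87.392 m^2.
Lp = Lw + 10 log₁₀(4/R) = 98.6 -13.39 = 85.2 dB.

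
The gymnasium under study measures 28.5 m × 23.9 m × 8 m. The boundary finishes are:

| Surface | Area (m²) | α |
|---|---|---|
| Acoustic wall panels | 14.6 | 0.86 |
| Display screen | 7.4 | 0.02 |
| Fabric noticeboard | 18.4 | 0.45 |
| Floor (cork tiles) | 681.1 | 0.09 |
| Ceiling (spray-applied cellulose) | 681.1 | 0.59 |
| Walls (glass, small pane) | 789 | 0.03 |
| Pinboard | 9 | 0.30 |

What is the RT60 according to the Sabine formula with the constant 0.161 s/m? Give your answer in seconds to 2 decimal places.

1.72 seconds

Summing Sᵢαᵢ: 12.556 + 0.148 + 8.280 + 61.299 + 401.849 + 23.670 + 2.700 → A = 510.502 sabins.
Volume V = 28.5 × 23.9 × 8 = 5449.2 m³.
T = 0.161 V/A = 0.161·5449.2/510.502 = 1.72 s.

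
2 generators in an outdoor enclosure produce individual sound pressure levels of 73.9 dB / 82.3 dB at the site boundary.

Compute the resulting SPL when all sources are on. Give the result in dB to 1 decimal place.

82.9 dB

Converting to relative power and adding: 10^(73.9/10) + 10^(82.3/10) = 1.944e+08.
Back to dB: 10·log₁₀ Σ = 82.9 dB.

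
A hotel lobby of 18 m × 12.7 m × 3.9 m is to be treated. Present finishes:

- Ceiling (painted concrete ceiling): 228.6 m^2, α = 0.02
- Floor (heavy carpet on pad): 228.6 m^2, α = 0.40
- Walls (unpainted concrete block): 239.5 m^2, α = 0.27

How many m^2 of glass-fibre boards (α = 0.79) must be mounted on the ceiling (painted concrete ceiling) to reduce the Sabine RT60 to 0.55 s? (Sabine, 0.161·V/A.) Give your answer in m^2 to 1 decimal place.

130.3

Equivalent absorption area: A₁ = 228.6×0.02 + 228.6×0.40 + 239.5×0.27 = 160.677 m^2.
V = 891.54 m³. Target absorption A₂ = 0.161 × 891.54 / 0.55 = 260.978 sabins.
Absorption to add: 260.978 − 160.677 = 100.301 sabins.
Net gain per m^2: Δα = 0.79 − 0.02 = 0.77.
Panel area = 100.301 / 0.77 = 130.3 m^2.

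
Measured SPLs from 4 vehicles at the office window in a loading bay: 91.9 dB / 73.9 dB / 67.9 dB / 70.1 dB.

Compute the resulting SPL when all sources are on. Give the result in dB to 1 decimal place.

Sum in the linear (power) domain: Σ 10^(Lᵢ/10) = 10^(91.9/10) + 10^(73.9/10) + 10^(67.9/10) + 10^(70.1/10) = 1.59e+09.
L_total = 10·log₁₀(1.59e+09) = 92.0 dB.

92.0 dB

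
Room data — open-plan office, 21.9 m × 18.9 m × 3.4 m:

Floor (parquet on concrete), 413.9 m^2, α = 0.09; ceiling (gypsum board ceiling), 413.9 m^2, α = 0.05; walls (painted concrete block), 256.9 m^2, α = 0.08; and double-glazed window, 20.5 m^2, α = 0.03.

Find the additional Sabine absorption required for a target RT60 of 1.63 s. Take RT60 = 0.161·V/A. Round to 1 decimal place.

Total absorption A₁ = 413.9*0.09 + 413.9*0.05 + 256.9*0.08 + 20.5*0.03
  = 37.251 + 20.695 + 20.552 + 0.615 = 79.113 m^2 sabins.
For T = 1.63 s, need A₂ = 0.161·V/T = 0.161·1407.294/1.63 = 139.003 sabins.
Shortfall: 139.003 − 79.113 = 59.9 sabins.

59.9 sabins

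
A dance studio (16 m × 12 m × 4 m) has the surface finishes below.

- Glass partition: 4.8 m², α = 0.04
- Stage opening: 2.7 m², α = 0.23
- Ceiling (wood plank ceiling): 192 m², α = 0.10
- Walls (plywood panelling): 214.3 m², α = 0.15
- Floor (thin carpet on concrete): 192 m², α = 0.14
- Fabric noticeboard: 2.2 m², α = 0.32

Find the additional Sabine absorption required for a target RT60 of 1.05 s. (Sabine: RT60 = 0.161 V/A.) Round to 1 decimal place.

38.0 sabins

A₁ = Σ Sᵢαᵢ = 4.8·0.04 + 2.7·0.23 + 192·0.10 + 214.3·0.15 + 192·0.14 + 2.2·0.32 = 79.742 sabins.
V = 768 m³. Required absorption A₂ = 0.161 × 768 / 1.05 = 117.760 sabins.
Additional absorption ΔA = 117.760 − 79.742 = 38.0 sabins.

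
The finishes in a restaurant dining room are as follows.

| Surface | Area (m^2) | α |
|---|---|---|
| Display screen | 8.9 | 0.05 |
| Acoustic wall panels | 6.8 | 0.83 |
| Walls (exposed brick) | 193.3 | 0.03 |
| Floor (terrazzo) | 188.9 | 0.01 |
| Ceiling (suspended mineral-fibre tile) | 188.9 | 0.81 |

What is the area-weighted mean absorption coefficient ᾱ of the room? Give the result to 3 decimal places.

0.284

S = Σ Sᵢ = 8.9 + 6.8 + 193.3 + 188.9 + 188.9 = 586.8 m^2.
A = 8.9·0.05 + 6.8·0.83 + 193.3·0.03 + 188.9·0.01 + 188.9·0.81 = 166.786 sabins.
ᾱ = A/S = 0.284.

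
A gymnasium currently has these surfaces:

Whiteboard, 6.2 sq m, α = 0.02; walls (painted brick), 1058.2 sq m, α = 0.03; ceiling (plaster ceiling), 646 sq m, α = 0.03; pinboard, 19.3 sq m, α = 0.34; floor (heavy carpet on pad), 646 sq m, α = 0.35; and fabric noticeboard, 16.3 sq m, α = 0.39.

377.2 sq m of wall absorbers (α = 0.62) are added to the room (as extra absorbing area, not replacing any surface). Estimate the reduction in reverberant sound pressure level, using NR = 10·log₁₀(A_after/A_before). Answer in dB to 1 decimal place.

A_before = Σ Sᵢαᵢ = 6.2*0.02 + 1058.2*0.03 + 646*0.03 + 19.3*0.34 + 646*0.35 + 16.3*0.39 = 290.269 sabins.
Treatment contributes 377.2·0.62 = 233.864 sabins.
A_after = 290.269 + 233.864 = 524.133 sabins.
NR = 10·log₁₀(524.133/290.269) = 2.6 dB.

2.6 dB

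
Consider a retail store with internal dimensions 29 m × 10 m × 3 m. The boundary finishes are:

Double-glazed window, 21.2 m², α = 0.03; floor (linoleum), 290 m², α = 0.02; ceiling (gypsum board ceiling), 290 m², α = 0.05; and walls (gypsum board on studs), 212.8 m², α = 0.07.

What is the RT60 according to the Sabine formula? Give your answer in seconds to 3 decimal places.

Equivalent absorption area: A = 21.2*0.03 + 290*0.02 + 290*0.05 + 212.8*0.07 = 35.832 m².
V = 29·10·3 = 870 m³.
Sabine: RT60 = 0.161 × 870 / 35.832 = 3.909 s.

3.909 seconds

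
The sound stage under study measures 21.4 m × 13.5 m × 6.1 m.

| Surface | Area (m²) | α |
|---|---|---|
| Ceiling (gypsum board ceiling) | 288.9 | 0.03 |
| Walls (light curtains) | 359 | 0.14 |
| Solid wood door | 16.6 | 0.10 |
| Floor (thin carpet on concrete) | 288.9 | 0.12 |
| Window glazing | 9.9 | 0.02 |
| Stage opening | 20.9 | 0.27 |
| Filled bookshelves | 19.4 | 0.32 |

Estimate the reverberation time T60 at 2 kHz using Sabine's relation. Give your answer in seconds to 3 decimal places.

2.644 sec

A = Σ Sᵢαᵢ = 288.9·0.03 + 359·0.14 + 16.6·0.10 + 288.9·0.12 + 9.9·0.02 + 20.9·0.27 + 19.4·0.32 = 107.304 sabins.
Volume V = 21.4 × 13.5 × 6.1 = 1762.29 m³.
Sabine: RT60 = 0.161 × 1762.29 / 107.304 = 2.644 s.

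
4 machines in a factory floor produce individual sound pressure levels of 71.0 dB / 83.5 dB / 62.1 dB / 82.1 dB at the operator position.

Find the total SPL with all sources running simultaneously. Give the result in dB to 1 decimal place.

86.0 dB

Sum in the linear (power) domain: Σ 10^(Lᵢ/10) = 10^(71.0/10) + 10^(83.5/10) + 10^(62.1/10) + 10^(82.1/10) = 4.003e+08.
Combined level = 10 log₁₀(4.003e+08) = 86.0 dB.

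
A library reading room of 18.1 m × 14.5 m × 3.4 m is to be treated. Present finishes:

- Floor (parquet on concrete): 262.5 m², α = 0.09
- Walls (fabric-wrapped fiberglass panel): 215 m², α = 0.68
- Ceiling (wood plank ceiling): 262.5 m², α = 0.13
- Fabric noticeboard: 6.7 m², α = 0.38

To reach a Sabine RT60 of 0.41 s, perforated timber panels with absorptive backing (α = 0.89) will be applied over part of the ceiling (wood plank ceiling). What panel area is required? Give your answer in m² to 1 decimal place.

189.4

Summing Sᵢαᵢ: 23.625 + 146.200 + 34.125 + 2.546 → A₁ = 206.496 sabins.
V = 892.33 m³. Target absorption A₂ = 0.161 × 892.33 / 0.41 = 350.403 sabins.
ΔA needed = 350.403 − 206.496 = 143.907 sabins.
Net gain per m²: Δα = 0.89 − 0.13 = 0.76.
Area = ΔA/Δα = 143.907/0.76 = 189.4 m².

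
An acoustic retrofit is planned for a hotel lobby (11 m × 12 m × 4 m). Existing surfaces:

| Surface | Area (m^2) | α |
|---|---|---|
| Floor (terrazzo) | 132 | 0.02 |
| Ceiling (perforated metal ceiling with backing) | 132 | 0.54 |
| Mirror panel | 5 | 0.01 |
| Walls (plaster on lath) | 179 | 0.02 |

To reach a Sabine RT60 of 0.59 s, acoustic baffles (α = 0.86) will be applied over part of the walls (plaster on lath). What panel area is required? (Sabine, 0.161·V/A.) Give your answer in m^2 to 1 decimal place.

79.2

Equivalent absorption area: A₁ = 132*0.02 + 132*0.54 + 5*0.01 + 179*0.02 = 77.550 m^2.
Required A₂ = 0.161·528/0.59 = 144.081 sabins.
Absorption to add: 144.081 − 77.550 = 66.531 sabins.
Net gain per m^2: Δα = 0.86 − 0.02 = 0.84.
Panel area = 66.531 / 0.84 = 79.2 m^2.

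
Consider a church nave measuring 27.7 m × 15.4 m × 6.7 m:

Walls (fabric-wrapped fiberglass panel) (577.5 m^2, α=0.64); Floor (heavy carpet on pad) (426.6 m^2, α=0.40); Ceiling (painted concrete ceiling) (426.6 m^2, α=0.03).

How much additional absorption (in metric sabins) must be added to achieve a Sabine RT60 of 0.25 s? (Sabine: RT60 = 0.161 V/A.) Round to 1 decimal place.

Summing Sᵢαᵢ: 369.600 + 170.640 + 12.798 → A₁ = 553.038 sabins.
For T = 0.25 s, need A₂ = 0.161·V/T = 0.161·2858.086/0.25 = 1840.607 sabins.
Shortfall: 1840.607 − 553.038 = 1287.6 sabins.

1287.6 sabins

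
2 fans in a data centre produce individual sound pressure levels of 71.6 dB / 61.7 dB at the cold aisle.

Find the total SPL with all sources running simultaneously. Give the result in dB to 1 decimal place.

Converting to relative power and adding: 10^(71.6/10) + 10^(61.7/10) = 1.593e+07.
L_total = 10·log₁₀(1.593e+07) = 72.0 dB.

72.0 dB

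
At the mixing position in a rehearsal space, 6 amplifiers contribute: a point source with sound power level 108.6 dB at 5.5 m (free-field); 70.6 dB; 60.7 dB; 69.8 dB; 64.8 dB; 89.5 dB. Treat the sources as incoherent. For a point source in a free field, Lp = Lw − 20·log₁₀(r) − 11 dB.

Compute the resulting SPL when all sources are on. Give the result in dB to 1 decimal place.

Source at 5.5 m: Lp = 108.6 − 20·log₁₀(5.5) − 11 = 82.8 dB.
Σ 10^(Lᵢ/10) = 1.107e+09.
L_total = 10·log₁₀(1.107e+09) = 90.4 dB.

90.4 dB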